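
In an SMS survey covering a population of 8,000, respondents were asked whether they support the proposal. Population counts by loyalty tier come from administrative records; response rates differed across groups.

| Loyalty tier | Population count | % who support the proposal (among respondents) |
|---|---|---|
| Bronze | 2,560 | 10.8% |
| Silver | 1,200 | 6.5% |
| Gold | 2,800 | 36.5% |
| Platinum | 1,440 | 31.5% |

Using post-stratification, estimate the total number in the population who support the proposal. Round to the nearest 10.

Each cell contributes its population count × the respondent rate:
  Bronze: 2,560 × 10.8% = 276.48
  Silver: 1,200 × 6.5% = 78
  Gold: 2,800 × 36.5% = 1022
  Platinum: 1,440 × 31.5% = 453.6
Estimated total = 1830.08 → 1,830.

1,830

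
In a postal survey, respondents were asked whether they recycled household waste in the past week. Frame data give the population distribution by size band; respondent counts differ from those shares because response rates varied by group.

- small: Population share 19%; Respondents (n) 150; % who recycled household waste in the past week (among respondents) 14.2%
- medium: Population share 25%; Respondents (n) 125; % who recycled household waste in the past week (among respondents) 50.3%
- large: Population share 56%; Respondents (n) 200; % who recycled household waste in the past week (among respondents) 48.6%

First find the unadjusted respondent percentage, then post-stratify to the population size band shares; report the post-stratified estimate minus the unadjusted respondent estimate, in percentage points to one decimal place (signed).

+4.3 percentage points

Without adjustment, the pooled respondent share is:
  (150/475)×14.2 + (125/475)×50.3 + (200/475)×48.6 = 38.1842%
Post-stratified estimate weights by population shares:
  0.19×14.2 + 0.25×50.3 + 0.56×48.6 = 42.489%
Difference = 42.489 − 38.1842 = 4.3048 pp.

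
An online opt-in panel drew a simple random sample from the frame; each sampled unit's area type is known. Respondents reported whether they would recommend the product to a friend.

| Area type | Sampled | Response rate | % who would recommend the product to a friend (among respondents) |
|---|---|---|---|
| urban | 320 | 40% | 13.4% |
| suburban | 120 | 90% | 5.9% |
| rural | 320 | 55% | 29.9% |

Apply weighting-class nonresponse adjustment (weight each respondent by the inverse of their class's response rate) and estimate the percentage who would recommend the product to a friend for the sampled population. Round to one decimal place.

19.2%

Inverse-response-rate weighting restores each class to its sampled count, so class totals weight by n_sampled:
  urban: 320 × 13.4 = 4288
  suburban: 120 × 5.9 = 708
  rural: 320 × 29.9 = 9568
Adjusted estimate = 14,564 / 760 = 19.1632 → 19.2%.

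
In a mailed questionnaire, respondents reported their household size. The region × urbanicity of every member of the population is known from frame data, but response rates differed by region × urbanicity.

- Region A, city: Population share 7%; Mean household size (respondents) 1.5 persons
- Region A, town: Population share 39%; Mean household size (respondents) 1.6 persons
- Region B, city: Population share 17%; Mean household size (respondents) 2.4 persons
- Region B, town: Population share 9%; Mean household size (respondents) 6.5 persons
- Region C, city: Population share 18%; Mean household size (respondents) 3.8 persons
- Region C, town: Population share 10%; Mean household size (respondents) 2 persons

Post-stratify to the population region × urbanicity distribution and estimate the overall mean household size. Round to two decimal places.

Post-stratification weights by population share, not respondent share:
  Region A, city: 0.07 × 1.5 = 0.105
  Region A, town: 0.39 × 1.6 = 0.624
  Region B, city: 0.17 × 2.4 = 0.408
  Region B, town: 0.09 × 6.5 = 0.585
  Region C, city: 0.18 × 3.8 = 0.684
  Region C, town: 0.1 × 2 = 0.2
Post-stratified estimate = 2.606 → 2.61.

2.61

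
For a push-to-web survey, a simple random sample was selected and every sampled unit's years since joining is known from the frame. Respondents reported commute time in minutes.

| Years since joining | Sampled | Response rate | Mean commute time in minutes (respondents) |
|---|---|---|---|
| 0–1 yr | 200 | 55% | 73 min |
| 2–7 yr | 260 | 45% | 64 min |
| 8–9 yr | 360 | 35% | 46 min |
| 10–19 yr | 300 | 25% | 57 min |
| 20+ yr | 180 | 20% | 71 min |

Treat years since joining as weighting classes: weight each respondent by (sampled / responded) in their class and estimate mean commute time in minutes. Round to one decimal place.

With weight = n_sampled/n_responded per class, the weighted class total is n_sampled:
  0–1 yr: 200 × 73 = 14,600
  2–7 yr: 260 × 64 = 16,640
  8–9 yr: 360 × 46 = 16,560
  10–19 yr: 300 × 57 = 17,100
  20+ yr: 180 × 71 = 12,780
Adjusted estimate = 77,680 / 1,300 = 59.7538 → 59.8.

59.8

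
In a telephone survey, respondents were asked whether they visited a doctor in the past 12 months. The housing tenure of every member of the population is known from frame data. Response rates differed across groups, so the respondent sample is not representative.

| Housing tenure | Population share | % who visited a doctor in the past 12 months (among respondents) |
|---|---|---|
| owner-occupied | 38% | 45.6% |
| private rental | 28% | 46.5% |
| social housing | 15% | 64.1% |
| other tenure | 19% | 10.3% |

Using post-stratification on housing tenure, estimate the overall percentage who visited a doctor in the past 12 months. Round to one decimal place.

Reweight to the known housing tenure distribution:
  owner-occupied: 0.38 × 45.6 = 17.328
  private rental: 0.28 × 46.5 = 13.02
  social housing: 0.15 × 64.1 = 9.615
  other tenure: 0.19 × 10.3 = 1.957
Post-stratified estimate = 41.92 → 41.9%.

41.9%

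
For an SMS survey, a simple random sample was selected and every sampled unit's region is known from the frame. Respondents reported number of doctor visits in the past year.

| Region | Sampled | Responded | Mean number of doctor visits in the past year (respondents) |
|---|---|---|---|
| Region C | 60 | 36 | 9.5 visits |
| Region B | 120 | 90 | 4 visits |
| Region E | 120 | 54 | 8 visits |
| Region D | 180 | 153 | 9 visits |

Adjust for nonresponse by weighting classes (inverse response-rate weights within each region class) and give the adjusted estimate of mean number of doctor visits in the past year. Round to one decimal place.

7.6

Response rates by class: Region C 36/60 = 60%, Region B 90/120 = 75%, Region E 54/120 = 45%, Region D 153/180 = 85%.
With weight = n_sampled/n_responded per class, the weighted class total is n_sampled:
  Region C: 60 × 9.5 = 570
  Region B: 120 × 4 = 480
  Region E: 120 × 8 = 960
  Region D: 180 × 9 = 1620
Adjusted estimate = 3630 / 480 = 7.5625 → 7.6.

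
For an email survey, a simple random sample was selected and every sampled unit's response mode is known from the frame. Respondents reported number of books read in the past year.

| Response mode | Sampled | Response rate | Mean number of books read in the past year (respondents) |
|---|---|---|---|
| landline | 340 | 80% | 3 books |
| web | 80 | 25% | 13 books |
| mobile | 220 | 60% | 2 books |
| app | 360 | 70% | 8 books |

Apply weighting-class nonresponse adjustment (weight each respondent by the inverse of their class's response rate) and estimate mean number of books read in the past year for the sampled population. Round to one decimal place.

5.4

Weighting each respondent by the inverse class response rate inflates each class back to its sampled size, so the class weight is n_sampled:
  landline: 340 × 3 = 1020
  web: 80 × 13 = 1040
  mobile: 220 × 2 = 440
  app: 360 × 8 = 2880
Adjusted estimate = 5380 / 1,000 = 5.38 → 5.4.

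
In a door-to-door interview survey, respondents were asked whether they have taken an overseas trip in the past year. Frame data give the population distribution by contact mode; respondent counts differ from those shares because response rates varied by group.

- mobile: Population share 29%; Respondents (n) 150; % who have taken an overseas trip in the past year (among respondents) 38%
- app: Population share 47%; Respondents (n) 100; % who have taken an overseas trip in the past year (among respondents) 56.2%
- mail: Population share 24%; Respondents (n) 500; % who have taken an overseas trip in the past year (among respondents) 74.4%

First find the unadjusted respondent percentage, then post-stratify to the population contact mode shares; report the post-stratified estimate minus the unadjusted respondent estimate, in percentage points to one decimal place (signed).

-9.4 percentage points

Naive respondent-only estimate (weights = respondent counts):
  (150/750)×38 + (100/750)×56.2 + (500/750)×74.4 = 64.6933%
Reweighting by population contact mode shares:
  0.29×38 + 0.47×56.2 + 0.24×74.4 = 55.29%
Difference = 55.29 − 64.6933 = -9.4033 pp.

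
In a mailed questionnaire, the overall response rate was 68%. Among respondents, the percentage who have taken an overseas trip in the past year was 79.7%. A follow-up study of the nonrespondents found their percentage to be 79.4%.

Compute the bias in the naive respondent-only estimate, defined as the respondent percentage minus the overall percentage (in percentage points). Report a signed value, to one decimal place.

+0.1 percentage points

Nonresponse fraction = 1 − 0.68 = 0.32.
Bias = (nonresponse fraction) × (respondent percentage − nonrespondent percentage)
     = 0.32 × (79.7 − 79.4) = 0.32 × 0.3 = 0.096.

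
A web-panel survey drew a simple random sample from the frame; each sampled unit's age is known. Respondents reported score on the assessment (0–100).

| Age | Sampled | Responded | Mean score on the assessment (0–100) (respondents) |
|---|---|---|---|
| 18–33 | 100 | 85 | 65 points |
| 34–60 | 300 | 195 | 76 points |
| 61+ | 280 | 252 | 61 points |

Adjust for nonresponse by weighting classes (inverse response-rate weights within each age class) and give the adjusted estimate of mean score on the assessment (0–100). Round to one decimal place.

68.2

Response rates by class: 18–33 85/100 = 85%, 34–60 195/300 = 65%, 61+ 252/280 = 90%.
Weighting each respondent by the inverse class response rate inflates each class back to its sampled size, so the class weight is n_sampled:
  18–33: 100 × 65 = 6500
  34–60: 300 × 76 = 22,800
  61+: 280 × 61 = 17,080
Adjusted estimate = 46,380 / 680 = 68.2059 → 68.2.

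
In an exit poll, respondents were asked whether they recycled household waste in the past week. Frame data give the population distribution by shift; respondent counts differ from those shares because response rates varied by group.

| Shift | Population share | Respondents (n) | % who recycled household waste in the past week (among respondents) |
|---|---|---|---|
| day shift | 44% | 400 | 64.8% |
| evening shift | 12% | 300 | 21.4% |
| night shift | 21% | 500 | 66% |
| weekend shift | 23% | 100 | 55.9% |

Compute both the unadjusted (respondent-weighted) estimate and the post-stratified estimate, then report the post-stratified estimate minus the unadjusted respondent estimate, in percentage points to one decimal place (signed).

Without adjustment, the pooled respondent share is:
  (400/1300)×64.8 + (300/1300)×21.4 + (500/1300)×66 + (100/1300)×55.9 = 54.5615%
Reweighting by population shift shares:
  0.44×64.8 + 0.12×21.4 + 0.21×66 + 0.23×55.9 = 57.797%
Difference = 57.797 − 54.5615 = 3.2355 pp.

+3.2 percentage points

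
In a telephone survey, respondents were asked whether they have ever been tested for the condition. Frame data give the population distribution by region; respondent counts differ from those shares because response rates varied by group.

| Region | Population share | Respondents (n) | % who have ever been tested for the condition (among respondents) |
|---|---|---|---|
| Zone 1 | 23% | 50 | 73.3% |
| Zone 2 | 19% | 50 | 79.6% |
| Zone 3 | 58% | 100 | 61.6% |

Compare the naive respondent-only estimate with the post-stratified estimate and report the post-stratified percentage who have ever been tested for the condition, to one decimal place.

67.7%

Unadjusted (pooled respondent) estimate weights by respondent counts:
  (50/200)×73.3 + (50/200)×79.6 + (100/200)×61.6 = 69.025%
Post-stratifying to population shares instead:
  0.23×73.3 + 0.19×79.6 + 0.58×61.6 = 67.711%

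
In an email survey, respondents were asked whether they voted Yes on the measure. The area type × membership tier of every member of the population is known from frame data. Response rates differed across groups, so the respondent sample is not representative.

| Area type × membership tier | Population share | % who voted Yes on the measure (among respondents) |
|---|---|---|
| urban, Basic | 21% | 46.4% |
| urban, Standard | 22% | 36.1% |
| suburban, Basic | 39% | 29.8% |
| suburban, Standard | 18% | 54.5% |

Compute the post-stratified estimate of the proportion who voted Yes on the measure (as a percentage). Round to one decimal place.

39.1%

Each cell contributes population-share × respondent value:
  urban, Basic: 0.21 × 46.4 = 9.744
  urban, Standard: 0.22 × 36.1 = 7.942
  suburban, Basic: 0.39 × 29.8 = 11.622
  suburban, Standard: 0.18 × 54.5 = 9.81
Post-stratified estimate = 39.118 → 39.1%.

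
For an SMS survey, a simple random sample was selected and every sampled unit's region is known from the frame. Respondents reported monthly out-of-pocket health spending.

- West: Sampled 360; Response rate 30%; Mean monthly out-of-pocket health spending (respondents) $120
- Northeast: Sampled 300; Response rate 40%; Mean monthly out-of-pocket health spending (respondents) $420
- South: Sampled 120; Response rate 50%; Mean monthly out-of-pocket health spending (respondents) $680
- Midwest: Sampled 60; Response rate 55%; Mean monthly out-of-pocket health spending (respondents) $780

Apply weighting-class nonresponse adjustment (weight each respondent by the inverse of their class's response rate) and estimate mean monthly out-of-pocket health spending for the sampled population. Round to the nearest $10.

$350

Inverse-response-rate weighting restores each class to its sampled count, so class totals weight by n_sampled:
  West: 360 × 120 = 43,200
  Northeast: 300 × 420 = 126,000
  South: 120 × 680 = 81,600
  Midwest: 60 × 780 = 46,800
Adjusted estimate = 297,600 / 840 = 354.286 → $350.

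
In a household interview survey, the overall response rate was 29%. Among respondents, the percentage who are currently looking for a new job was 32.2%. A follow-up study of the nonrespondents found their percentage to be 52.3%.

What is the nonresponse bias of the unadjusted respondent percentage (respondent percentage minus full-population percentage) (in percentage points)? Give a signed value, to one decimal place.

Nonresponse fraction = 1 − 0.29 = 0.71.
Bias = (nonresponse fraction) × (respondent percentage − nonrespondent percentage)
     = 0.71 × (32.2 − 52.3) = 0.71 × -20.1 = -14.271.

-14.3 percentage points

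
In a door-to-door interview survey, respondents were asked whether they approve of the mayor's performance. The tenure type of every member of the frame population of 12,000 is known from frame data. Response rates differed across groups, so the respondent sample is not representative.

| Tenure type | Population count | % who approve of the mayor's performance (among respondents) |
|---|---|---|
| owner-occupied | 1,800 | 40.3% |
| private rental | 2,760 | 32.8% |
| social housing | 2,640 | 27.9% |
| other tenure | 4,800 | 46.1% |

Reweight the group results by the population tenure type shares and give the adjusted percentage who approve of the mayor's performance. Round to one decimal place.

Post-stratification weights by population share, not respondent share:
  owner-occupied: (1,800/12,000) × 40.3 = 6.045
  private rental: (2,760/12,000) × 32.8 = 7.544
  social housing: (2,640/12,000) × 27.9 = 6.138
  other tenure: (4,800/12,000) × 46.1 = 18.44
Post-stratified estimate = 38.167 → 38.2%.

38.2%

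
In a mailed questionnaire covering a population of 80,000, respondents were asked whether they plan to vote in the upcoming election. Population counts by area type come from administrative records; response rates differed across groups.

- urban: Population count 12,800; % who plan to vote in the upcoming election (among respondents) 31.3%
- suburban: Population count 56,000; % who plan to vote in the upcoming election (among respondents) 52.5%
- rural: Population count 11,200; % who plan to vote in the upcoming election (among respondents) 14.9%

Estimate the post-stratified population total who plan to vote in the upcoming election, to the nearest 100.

35,100

Apply each group's respondent rate to its population count:
  urban: 12,800 × 31.3% = 4006.4
  suburban: 56,000 × 52.5% = 29,400
  rural: 11,200 × 14.9% = 1668.8
Estimated total = 35075.2 → 35,100.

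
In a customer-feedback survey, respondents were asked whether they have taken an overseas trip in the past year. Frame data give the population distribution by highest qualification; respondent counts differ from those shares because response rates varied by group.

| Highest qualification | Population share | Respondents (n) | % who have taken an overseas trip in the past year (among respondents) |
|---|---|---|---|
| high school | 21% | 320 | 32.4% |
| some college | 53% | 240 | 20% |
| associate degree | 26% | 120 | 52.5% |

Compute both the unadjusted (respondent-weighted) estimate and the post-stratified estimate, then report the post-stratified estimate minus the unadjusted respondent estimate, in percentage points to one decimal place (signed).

Naive respondent-only estimate (weights = respondent counts):
  (320/680)×32.4 + (240/680)×20 + (120/680)×52.5 = 31.5706%
Reweighting by population highest qualification shares:
  0.21×32.4 + 0.53×20 + 0.26×52.5 = 31.054%
Difference = 31.054 − 31.5706 = -0.5166 pp.

-0.5 percentage points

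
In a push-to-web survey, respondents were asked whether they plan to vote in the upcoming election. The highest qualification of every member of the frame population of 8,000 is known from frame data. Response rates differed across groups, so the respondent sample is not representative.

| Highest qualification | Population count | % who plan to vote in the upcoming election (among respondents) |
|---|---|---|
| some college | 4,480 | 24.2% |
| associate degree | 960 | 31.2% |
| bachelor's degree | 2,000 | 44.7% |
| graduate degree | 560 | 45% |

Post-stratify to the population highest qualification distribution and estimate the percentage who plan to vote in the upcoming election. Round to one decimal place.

31.6%

Weight each group's respondent value by its population share:
  some college: (4,480/8,000) × 24.2 = 13.552
  associate degree: (960/8,000) × 31.2 = 3.744
  bachelor's degree: (2,000/8,000) × 44.7 = 11.175
  graduate degree: (560/8,000) × 45 = 3.15
Post-stratified estimate = 31.621 → 31.6%.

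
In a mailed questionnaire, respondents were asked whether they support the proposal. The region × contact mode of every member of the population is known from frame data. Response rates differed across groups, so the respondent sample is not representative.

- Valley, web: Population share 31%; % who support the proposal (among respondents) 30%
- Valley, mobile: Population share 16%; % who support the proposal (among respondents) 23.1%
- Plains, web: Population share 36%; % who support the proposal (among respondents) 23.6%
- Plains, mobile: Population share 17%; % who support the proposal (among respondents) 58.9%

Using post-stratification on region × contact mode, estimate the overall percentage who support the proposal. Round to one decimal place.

31.5%

Post-stratification weights by population share, not respondent share:
  Valley, web: 0.31 × 30 = 9.3
  Valley, mobile: 0.16 × 23.1 = 3.696
  Plains, web: 0.36 × 23.6 = 8.496
  Plains, mobile: 0.17 × 58.9 = 10.013
Post-stratified estimate = 31.505 → 31.5%.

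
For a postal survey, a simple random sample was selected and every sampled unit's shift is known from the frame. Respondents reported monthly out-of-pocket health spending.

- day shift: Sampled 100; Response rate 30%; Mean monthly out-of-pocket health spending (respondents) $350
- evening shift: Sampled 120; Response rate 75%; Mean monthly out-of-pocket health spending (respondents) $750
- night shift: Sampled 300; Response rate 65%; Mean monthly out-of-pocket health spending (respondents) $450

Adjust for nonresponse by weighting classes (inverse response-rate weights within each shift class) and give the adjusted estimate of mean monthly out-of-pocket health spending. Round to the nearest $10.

$500

Weighting each respondent by the inverse class response rate inflates each class back to its sampled size, so the class weight is n_sampled:
  day shift: 100 × 350 = 35,000
  evening shift: 120 × 750 = 90,000
  night shift: 300 × 450 = 135,000
Adjusted estimate = 260,000 / 520 = 500 → $500.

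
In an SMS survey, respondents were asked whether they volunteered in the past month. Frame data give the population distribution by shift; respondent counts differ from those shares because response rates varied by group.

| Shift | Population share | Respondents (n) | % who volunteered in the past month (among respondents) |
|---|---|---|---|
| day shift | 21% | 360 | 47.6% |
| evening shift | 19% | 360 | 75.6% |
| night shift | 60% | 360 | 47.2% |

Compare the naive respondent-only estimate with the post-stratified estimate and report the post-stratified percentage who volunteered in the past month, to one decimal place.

52.7%

Without adjustment, the pooled respondent share is:
  (360/1080)×47.6 + (360/1080)×75.6 + (360/1080)×47.2 = 56.8%
Reweighting by population shift shares:
  0.21×47.6 + 0.19×75.6 + 0.6×47.2 = 52.68%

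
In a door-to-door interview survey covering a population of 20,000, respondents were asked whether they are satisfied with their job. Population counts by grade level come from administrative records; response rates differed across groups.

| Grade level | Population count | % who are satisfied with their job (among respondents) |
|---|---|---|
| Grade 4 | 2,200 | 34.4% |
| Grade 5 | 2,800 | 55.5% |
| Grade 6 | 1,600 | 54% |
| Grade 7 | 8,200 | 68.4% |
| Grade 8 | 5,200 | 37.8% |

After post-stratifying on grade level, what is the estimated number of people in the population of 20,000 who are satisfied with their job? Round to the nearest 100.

10,700

Each cell contributes its population count × the respondent rate:
  Grade 4: 2,200 × 34.4% = 756.8
  Grade 5: 2,800 × 55.5% = 1554
  Grade 6: 1,600 × 54% = 864
  Grade 7: 8,200 × 68.4% = 5608.8
  Grade 8: 5,200 × 37.8% = 1965.6
Estimated total = 10749.2 → 10,700.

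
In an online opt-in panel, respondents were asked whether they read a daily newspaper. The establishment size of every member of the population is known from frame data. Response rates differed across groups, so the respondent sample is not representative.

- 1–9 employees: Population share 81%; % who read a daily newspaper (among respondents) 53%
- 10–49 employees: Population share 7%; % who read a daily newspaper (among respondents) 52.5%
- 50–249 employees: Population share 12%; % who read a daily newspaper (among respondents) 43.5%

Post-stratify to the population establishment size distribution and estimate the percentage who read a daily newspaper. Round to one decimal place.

51.8%

Reweight to the known establishment size distribution:
  1–9 employees: 0.81 × 53 = 42.93
  10–49 employees: 0.07 × 52.5 = 3.675
  50–249 employees: 0.12 × 43.5 = 5.22
Post-stratified estimate = 51.825 → 51.8%.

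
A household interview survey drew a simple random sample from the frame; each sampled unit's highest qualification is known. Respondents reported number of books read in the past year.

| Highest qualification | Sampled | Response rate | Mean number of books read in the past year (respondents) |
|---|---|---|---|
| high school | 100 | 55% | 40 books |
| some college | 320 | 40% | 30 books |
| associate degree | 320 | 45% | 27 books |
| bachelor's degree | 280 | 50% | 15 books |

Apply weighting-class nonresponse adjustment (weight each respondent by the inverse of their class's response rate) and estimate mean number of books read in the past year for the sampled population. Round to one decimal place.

Weighting each respondent by the inverse class response rate inflates each class back to its sampled size, so the class weight is n_sampled:
  high school: 100 × 40 = 4000
  some college: 320 × 30 = 9600
  associate degree: 320 × 27 = 8640
  bachelor's degree: 280 × 15 = 4200
Adjusted estimate = 26,440 / 1,020 = 25.9216 → 25.9.

25.9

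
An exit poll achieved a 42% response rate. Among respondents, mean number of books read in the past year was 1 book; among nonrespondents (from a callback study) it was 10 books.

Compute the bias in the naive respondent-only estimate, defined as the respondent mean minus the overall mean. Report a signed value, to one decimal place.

-5.2

Nonresponse fraction = 1 − 0.42 = 0.58.
Bias = (nonresponse fraction) × (respondent mean − nonrespondent mean)
     = 0.58 × (1 − 10) = 0.58 × -9 = -5.22.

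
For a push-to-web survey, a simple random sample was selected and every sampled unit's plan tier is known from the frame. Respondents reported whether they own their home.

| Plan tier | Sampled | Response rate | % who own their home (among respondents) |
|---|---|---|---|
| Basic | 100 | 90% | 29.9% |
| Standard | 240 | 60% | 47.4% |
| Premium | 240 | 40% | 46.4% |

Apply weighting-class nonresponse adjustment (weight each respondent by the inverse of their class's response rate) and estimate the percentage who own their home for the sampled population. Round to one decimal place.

44.0%

With weight = n_sampled/n_responded per class, the weighted class total is n_sampled:
  Basic: 100 × 29.9 = 2990
  Standard: 240 × 47.4 = 11,376
  Premium: 240 × 46.4 = 11,136
Adjusted estimate = 25,502 / 580 = 43.969 → 44.0%.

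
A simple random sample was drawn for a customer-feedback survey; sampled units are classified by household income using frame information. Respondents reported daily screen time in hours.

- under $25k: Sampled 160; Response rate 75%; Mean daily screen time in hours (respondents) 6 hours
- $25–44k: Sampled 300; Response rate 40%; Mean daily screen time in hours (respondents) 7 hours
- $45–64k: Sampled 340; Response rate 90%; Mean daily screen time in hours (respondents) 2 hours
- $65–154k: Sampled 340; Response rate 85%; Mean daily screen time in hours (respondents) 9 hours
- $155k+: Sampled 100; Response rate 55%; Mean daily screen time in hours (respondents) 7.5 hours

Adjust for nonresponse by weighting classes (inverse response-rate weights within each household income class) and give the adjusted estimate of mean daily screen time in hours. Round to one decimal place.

Weighting each respondent by the inverse class response rate inflates each class back to its sampled size, so the class weight is n_sampled:
  under $25k: 160 × 6 = 960
  $25–44k: 300 × 7 = 2100
  $45–64k: 340 × 2 = 680
  $65–154k: 340 × 9 = 3060
  $155k+: 100 × 7.5 = 750
Adjusted estimate = 7550 / 1,240 = 6.08871 → 6.1.

6.1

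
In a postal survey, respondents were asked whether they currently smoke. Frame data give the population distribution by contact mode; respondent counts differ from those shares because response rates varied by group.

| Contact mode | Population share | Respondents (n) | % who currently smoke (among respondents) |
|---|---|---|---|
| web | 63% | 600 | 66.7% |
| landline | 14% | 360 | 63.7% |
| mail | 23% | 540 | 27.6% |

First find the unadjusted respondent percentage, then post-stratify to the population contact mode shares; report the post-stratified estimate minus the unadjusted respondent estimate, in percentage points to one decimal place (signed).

+5.4 percentage points

Unadjusted (pooled respondent) estimate weights by respondent counts:
  (600/1500)×66.7 + (360/1500)×63.7 + (540/1500)×27.6 = 51.904%
Post-stratifying to population shares instead:
  0.63×66.7 + 0.14×63.7 + 0.23×27.6 = 57.287%
Difference = 57.287 − 51.904 = 5.383 pp.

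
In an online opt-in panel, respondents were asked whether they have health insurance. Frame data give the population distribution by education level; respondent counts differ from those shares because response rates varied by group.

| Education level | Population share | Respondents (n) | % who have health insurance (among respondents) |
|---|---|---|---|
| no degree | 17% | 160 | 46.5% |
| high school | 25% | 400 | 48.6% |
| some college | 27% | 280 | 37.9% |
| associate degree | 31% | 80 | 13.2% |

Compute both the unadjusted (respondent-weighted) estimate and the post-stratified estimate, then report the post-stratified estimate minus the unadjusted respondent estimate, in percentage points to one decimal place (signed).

-7.5 percentage points

Unadjusted (pooled respondent) estimate weights by respondent counts:
  (160/920)×46.5 + (400/920)×48.6 + (280/920)×37.9 + (80/920)×13.2 = 41.9%
Reweighting by population education level shares:
  0.17×46.5 + 0.25×48.6 + 0.27×37.9 + 0.31×13.2 = 34.38%
Difference = 34.38 − 41.9 = -7.52 pp.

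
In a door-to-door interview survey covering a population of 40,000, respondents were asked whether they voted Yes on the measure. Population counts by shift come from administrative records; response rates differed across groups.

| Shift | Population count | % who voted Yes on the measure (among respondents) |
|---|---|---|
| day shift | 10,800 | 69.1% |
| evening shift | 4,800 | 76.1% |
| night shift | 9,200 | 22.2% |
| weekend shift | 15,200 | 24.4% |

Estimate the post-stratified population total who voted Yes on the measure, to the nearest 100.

Each cell contributes its population count × the respondent rate:
  day shift: 10,800 × 69.1% = 7462.8
  evening shift: 4,800 × 76.1% = 3652.8
  night shift: 9,200 × 22.2% = 2042.4
  weekend shift: 15,200 × 24.4% = 3708.8
Estimated total = 16866.8 → 16,900.

16,900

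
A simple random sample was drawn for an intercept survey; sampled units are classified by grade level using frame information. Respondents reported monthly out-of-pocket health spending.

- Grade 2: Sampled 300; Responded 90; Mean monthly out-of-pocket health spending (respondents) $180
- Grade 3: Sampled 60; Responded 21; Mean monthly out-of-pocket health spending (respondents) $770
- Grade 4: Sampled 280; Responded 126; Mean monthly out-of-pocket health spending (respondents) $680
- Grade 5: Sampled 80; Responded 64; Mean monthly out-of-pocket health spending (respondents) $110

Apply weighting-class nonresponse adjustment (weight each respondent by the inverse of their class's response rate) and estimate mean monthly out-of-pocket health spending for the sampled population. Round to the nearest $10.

Class response rates: Grade 2 90/300 = 30%, Grade 3 21/60 = 35%, Grade 4 126/280 = 45%, Grade 5 64/80 = 80%.
Inverse-response-rate weighting restores each class to its sampled count, so class totals weight by n_sampled:
  Grade 2: 300 × 180 = 54,000
  Grade 3: 60 × 770 = 46,200
  Grade 4: 280 × 680 = 190,400
  Grade 5: 80 × 110 = 8800
Adjusted estimate = 299,400 / 720 = 415.833 → $420.

$420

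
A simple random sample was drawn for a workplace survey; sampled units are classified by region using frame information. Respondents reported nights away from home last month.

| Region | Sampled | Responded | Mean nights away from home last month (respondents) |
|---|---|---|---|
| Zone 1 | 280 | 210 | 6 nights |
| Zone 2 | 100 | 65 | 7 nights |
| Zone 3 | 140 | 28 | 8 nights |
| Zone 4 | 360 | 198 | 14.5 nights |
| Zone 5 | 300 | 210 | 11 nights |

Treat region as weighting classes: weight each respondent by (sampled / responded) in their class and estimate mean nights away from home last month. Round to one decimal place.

10.2

Class response rates: Zone 1 210/280 = 75%, Zone 2 65/100 = 65%, Zone 3 28/140 = 20%, Zone 4 198/360 = 55%, Zone 5 210/300 = 70%.
Weighting each respondent by the inverse class response rate inflates each class back to its sampled size, so the class weight is n_sampled:
  Zone 1: 280 × 6 = 1680
  Zone 2: 100 × 7 = 700
  Zone 3: 140 × 8 = 1120
  Zone 4: 360 × 14.5 = 5220
  Zone 5: 300 × 11 = 3300
Adjusted estimate = 12,020 / 1,180 = 10.1864 → 10.2.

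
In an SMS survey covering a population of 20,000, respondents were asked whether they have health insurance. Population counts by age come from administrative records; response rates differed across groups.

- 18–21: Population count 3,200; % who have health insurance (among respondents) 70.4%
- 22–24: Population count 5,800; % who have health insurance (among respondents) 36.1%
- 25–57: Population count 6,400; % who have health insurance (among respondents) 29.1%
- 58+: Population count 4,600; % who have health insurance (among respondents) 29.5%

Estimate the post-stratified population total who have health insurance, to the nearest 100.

7,600

Apply each group's respondent rate to its population count:
  18–21: 3,200 × 70.4% = 2252.8
  22–24: 5,800 × 36.1% = 2093.8
  25–57: 6,400 × 29.1% = 1862.4
  58+: 4,600 × 29.5% = 1357
Estimated total = 7566 → 7,600.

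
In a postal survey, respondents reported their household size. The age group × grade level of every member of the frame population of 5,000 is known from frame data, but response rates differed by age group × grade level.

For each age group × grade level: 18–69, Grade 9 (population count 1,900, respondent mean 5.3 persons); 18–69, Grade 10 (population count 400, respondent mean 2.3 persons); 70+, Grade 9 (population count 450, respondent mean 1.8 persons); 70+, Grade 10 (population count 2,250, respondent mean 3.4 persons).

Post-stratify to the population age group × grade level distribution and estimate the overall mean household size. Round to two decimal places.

3.89

Weight each group's respondent value by its population share:
  18–69, Grade 9: (1,900/5,000) × 5.3 = 2.014
  18–69, Grade 10: (400/5,000) × 2.3 = 0.184
  70+, Grade 9: (450/5,000) × 1.8 = 0.162
  70+, Grade 10: (2,250/5,000) × 3.4 = 1.53
Post-stratified estimate = 3.89 → 3.89.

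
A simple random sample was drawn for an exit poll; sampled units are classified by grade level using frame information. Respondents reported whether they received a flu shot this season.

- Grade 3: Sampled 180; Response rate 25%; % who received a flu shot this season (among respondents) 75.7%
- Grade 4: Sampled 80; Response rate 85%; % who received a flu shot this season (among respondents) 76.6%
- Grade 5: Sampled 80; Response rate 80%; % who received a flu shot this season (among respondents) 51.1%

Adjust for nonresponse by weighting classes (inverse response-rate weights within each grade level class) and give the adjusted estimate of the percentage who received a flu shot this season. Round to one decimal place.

With weight = n_sampled/n_responded per class, the weighted class total is n_sampled:
  Grade 3: 180 × 75.7 = 13,626
  Grade 4: 80 × 76.6 = 6128
  Grade 5: 80 × 51.1 = 4088
Adjusted estimate = 23,842 / 340 = 70.1235 → 70.1%.

70.1%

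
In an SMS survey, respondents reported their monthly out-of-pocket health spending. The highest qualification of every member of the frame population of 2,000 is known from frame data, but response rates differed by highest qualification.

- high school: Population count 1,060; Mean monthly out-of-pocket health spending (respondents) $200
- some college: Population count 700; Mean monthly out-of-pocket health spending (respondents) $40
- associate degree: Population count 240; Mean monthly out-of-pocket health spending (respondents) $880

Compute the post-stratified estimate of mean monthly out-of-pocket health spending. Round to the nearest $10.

$230

Post-stratification weights by population share, not respondent share:
  high school: (1,060/2,000) × 200 = 106
  some college: (700/2,000) × 40 = 14
  associate degree: (240/2,000) × 880 = 105.6
Post-stratified estimate = 225.6 → $230.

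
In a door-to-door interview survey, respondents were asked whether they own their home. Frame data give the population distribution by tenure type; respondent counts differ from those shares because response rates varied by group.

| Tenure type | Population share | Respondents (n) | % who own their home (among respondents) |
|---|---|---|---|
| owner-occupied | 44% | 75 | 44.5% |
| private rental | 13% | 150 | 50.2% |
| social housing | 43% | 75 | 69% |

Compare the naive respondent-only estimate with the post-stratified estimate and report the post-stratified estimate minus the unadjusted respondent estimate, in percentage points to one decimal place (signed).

+2.3 percentage points

Unadjusted (pooled respondent) estimate weights by respondent counts:
  (75/300)×44.5 + (150/300)×50.2 + (75/300)×69 = 53.475%
Post-stratified estimate weights by population shares:
  0.44×44.5 + 0.13×50.2 + 0.43×69 = 55.776%
Difference = 55.776 − 53.475 = 2.301 pp.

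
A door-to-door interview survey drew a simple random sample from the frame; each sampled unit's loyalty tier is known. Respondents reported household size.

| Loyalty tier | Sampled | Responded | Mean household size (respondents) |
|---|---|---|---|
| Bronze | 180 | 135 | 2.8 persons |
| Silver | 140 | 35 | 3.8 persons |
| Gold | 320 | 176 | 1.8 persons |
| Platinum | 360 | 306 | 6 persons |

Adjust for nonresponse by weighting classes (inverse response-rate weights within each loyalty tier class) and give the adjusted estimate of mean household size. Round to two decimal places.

3.77

Class response rates: Bronze 135/180 = 75%, Silver 35/140 = 25%, Gold 176/320 = 55%, Platinum 306/360 = 85%.
Each respondent's weight = sampled/responded in their class; summing within a class gives n_sampled, so:
  Bronze: 180 × 2.8 = 504
  Silver: 140 × 3.8 = 532
  Gold: 320 × 1.8 = 576
  Platinum: 360 × 6 = 2160
Adjusted estimate = 3772 / 1,000 = 3.772 → 3.77.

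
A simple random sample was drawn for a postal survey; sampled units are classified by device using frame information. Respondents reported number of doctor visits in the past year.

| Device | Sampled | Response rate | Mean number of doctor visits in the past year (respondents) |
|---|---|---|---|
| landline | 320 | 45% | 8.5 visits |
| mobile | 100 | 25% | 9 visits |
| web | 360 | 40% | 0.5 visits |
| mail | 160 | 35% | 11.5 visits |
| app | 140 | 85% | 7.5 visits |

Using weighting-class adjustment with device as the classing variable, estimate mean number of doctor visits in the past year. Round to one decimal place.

6.2

Each respondent's weight = sampled/responded in their class; summing within a class gives n_sampled, so:
  landline: 320 × 8.5 = 2720
  mobile: 100 × 9 = 900
  web: 360 × 0.5 = 180
  mail: 160 × 11.5 = 1840
  app: 140 × 7.5 = 1050
Adjusted estimate = 6690 / 1,080 = 6.19444 → 6.2.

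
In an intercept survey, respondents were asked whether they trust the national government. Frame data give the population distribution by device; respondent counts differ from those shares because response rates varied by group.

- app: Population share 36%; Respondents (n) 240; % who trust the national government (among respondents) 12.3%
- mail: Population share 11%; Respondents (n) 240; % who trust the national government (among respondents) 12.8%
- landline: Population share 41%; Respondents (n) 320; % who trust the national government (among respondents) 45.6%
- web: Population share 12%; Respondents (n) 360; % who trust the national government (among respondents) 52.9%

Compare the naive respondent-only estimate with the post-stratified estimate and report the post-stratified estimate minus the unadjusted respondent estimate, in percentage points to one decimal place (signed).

Naive respondent-only estimate (weights = respondent counts):
  (240/1160)×12.3 + (240/1160)×12.8 + (320/1160)×45.6 + (360/1160)×52.9 = 34.1897%
Post-stratifying to population shares instead:
  0.36×12.3 + 0.11×12.8 + 0.41×45.6 + 0.12×52.9 = 30.88%
Difference = 30.88 − 34.1897 = -3.3097 pp.

-3.3 percentage points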